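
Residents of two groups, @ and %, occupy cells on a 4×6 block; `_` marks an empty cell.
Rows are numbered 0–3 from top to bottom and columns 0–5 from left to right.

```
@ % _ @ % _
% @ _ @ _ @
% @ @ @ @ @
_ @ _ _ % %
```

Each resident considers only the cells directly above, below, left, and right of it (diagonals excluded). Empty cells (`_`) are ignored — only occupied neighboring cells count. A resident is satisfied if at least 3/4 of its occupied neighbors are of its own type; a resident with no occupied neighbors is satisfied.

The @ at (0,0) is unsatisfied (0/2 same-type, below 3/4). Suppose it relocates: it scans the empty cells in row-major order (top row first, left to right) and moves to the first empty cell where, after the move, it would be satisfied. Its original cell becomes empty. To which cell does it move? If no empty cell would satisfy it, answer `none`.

Vacating (0,0). Empty cells in order:
  (0,2): 1/2 same-type → still unsatisfied.
  (0,5): 1/2 same-type → still unsatisfied.
  (1,2): 3/3 same-type → satisfied — stop here.

(1,2)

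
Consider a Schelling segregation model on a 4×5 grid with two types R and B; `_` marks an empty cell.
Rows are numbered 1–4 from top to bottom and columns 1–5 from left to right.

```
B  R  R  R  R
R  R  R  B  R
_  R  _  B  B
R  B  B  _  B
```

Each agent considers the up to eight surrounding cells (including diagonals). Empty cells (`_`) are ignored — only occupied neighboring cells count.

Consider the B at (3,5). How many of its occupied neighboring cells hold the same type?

Occupied neighbors of (3,5): (2,4)=B, (2,5)=R, (3,4)=B, (4,5)=B.
Same type (B): 3 of 4.

3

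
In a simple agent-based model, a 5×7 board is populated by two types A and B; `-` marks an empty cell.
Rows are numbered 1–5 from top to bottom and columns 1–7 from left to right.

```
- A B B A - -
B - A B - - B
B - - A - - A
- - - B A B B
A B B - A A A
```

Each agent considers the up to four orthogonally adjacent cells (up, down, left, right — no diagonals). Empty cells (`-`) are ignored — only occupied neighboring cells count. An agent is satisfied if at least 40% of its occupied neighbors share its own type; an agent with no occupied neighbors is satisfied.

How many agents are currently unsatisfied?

13

(1,2)A 0/1 not
(1,3)B 1/3 not
(1,4)B 2/3 satisfied
(1,5)A 0/1 not
(2,1)B 1/1 satisfied
(2,3)A 0/2 not
(2,4)B 1/3 not
(2,7)B 0/1 not
(3,1)B 1/1 satisfied
(3,4)A 0/2 not
(3,7)A 0/2 not
(4,4)B 0/2 not
(4,5)A 1/3 not
(4,6)B 1/3 not
(4,7)B 1/3 not
(5,1)A 0/1 not
(5,2)B 1/2 satisfied
(5,3)B 1/1 satisfied
(5,5)A 2/2 satisfied
(5,6)A 2/3 satisfied
(5,7)A 1/2 satisfied
Unsatisfied: (1,2), (1,3), (1,5), (2,3), (2,4), (2,7), (3,4), (3,7), (4,4), (4,5), (4,6), (4,7), (5,1) — 13 in total.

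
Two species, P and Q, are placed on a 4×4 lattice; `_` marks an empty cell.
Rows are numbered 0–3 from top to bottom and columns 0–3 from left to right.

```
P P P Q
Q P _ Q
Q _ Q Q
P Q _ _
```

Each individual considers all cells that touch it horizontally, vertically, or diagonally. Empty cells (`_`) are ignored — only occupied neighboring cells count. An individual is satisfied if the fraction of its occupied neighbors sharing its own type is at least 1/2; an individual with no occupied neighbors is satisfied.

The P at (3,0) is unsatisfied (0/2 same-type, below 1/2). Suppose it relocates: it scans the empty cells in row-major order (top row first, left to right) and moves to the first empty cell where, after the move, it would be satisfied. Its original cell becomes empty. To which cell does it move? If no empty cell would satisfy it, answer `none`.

Vacating (3,0). Empty cells in order:
  (1,2): 3/7 same-type → still unsatisfied.
  (2,1): 1/5 same-type → still unsatisfied.
  (3,2): 0/3 same-type → still unsatisfied.
  (3,3): 0/2 same-type → still unsatisfied.

none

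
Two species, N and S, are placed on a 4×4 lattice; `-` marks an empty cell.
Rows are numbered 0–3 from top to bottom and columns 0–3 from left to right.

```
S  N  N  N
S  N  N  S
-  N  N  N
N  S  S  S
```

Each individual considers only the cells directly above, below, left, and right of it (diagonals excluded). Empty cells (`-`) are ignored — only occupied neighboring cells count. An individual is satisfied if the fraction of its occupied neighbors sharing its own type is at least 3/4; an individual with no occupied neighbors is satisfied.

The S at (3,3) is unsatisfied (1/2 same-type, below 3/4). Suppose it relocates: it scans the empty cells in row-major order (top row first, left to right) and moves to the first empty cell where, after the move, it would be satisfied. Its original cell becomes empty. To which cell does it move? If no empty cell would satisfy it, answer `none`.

none

Vacating (3,3). Empty cells in order:
  (2,0): 1/3 same-type → still unsatisfied.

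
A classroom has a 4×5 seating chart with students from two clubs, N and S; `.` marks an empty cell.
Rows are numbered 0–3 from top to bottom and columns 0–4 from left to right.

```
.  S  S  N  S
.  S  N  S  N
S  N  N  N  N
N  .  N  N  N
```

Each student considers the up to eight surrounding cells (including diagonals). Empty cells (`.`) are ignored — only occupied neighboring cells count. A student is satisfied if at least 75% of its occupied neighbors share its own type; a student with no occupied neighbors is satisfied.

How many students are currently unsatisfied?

Row 0: (0,1)S 2/3 not · (0,2)S 3/5 not · (0,3)N 2/5 not · (0,4)S 1/3 not
Row 1: (1,1)S 3/6 not · (1,2)N 4/8 not · (1,3)S 2/8 not · (1,4)N 3/5 not
Row 2: (2,0)S 1/3 not · (2,1)N 4/6 not · (2,2)N 5/7 not · (2,3)N 7/8 satisfied · (2,4)N 4/5 satisfied
Row 3: (3,0)N 1/2 not · (3,2)N 4/4 satisfied · (3,3)N 5/5 satisfied · (3,4)N 3/3 satisfied
Unsatisfied: (0,1), (0,2), (0,3), (0,4), (1,1), (1,2), (1,3), (1,4), (2,0), (2,1), (2,2), (3,0) — 12 in total.

12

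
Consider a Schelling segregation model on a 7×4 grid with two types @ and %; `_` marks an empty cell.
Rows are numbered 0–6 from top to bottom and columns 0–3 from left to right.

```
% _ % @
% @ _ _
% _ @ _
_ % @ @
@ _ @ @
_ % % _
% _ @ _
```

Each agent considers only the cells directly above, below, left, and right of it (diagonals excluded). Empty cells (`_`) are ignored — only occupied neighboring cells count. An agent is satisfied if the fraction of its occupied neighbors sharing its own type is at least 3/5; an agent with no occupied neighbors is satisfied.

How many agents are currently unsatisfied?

Row 0: (0,0)% 1/1 ✓ · (0,2)% 0/1 ✗ · (0,3)@ 0/1 ✗
Row 1: (1,0)% 2/3 ✓ · (1,1)@ 0/1 ✗
Row 2: (2,0)% 1/1 ✓ · (2,2)@ 1/1 ✓
Row 3: (3,1)% 0/1 ✗ · (3,2)@ 3/4 ✓ · (3,3)@ 2/2 ✓
Row 4: (4,0)@ 0/0 ✓ · (4,2)@ 2/3 ✓ · (4,3)@ 2/2 ✓
Row 5: (5,1)% 1/1 ✓ · (5,2)% 1/3 ✗
Row 6: (6,0)% 0/0 ✓ · (6,2)@ 0/1 ✗
Unsatisfied: (0,2), (0,3), (1,1), (3,1), (5,2), (6,2) — 6 in total.

6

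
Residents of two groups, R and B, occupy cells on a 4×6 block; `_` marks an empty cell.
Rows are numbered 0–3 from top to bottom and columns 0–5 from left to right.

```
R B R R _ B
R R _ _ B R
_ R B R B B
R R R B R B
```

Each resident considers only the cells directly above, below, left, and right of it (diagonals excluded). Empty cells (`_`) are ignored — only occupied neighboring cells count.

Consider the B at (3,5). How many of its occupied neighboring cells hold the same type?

1

Occupied neighbors of (3,5): (2,5)=B, (3,4)=R.
Same type (B): 1 of 2.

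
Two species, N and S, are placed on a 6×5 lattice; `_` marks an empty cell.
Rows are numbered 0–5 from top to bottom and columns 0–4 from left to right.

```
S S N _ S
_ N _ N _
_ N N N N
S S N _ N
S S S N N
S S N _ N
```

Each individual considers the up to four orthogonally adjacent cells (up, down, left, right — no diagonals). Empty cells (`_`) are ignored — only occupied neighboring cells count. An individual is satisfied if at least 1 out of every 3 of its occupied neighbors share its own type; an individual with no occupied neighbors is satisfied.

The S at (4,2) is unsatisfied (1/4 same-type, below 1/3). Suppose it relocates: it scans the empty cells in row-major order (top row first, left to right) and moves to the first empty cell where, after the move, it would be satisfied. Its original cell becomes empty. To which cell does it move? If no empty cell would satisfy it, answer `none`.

Vacating (4,2). Empty cells in order:
  (0,3): 1/3 same-type → satisfied — stop here.

(0,3)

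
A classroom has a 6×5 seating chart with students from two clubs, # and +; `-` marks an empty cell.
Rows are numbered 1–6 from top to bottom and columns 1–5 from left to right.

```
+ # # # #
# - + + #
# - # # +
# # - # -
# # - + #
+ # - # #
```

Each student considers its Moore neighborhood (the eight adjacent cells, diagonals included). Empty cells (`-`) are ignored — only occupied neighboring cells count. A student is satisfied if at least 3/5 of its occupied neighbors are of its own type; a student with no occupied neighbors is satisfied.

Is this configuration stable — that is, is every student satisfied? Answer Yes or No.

Row 1: (1,1)+ 0/2 unhappy · (1,2)# 2/4 unhappy · (1,3)# 2/4 unhappy · (1,4)# 3/5 ok · (1,5)# 2/3 ok
Row 2: (2,1)# 2/3 ok · (2,3)+ 1/6 unhappy · (2,4)+ 2/8 unhappy · (2,5)# 3/5 ok
Row 3: (3,1)# 3/3 ok · (3,3)# 3/5 ok · (3,4)# 3/6 unhappy · (3,5)+ 1/4 unhappy
Row 4: (4,1)# 4/4 ok · (4,2)# 5/5 ok · (4,4)# 3/5 ok
Row 5: (5,1)# 4/5 ok · (5,2)# 4/5 ok · (5,4)+ 0/4 unhappy · (5,5)# 3/4 ok
Row 6: (6,1)+ 0/3 unhappy · (6,2)# 2/3 ok · (6,4)# 2/3 ok · (6,5)# 2/3 ok
For instance (1,1) has only 0/2 same-type neighbors, below 3/5.

No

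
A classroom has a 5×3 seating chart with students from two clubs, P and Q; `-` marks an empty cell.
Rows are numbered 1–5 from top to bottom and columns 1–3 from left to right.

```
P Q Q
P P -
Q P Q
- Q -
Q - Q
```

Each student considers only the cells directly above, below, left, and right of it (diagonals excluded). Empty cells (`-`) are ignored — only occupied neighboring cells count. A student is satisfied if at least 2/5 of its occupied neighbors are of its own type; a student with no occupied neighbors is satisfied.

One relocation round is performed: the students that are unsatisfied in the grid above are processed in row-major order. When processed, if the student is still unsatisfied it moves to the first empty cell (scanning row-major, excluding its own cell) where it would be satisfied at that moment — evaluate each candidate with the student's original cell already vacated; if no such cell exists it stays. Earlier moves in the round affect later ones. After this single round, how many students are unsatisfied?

Initially unsatisfied (in order): (1,2), (3,1), (3,2), (3,3), (4,2).
  (1,2) → (2,3).
  (3,1) → (4,1).
  (3,2) → (1,2).
  (3,3): now satisfied by earlier moves; stays.
  (4,2): now satisfied by earlier moves; stays.
Resulting grid:
P P Q
P P Q
- - Q
Q Q -
Q - Q
All satisfied now.

0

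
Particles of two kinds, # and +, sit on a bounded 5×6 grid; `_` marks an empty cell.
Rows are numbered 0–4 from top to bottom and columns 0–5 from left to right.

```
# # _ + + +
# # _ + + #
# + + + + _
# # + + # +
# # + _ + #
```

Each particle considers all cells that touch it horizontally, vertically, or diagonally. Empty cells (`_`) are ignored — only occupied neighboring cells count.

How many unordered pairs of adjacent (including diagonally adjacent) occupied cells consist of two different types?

Scan each occupied cell's neighbors to the right and below (and the two forward diagonals) so each pair is counted once.
Row 0: #(0,0)–#(0,1)= #(0,0)–#(1,0)= #(0,0)–#(1,1)= #(0,1)–#(1,1)= #(0,1)–#(1,0)= +(0,3)–+(0,4)= +(0,3)–+(1,3)= +(0,3)–+(1,4)= +(0,4)–+(0,5)= +(0,4)–+(1,4)= +(0,4)–#(1,5)≠ +(0,4)–+(1,3)= +(0,5)–#(1,5)≠ +(0,5)–+(1,4)=  → 2/14 unlike.
Row 1: #(1,0)–#(1,1)= #(1,0)–#(2,0)= #(1,0)–+(2,1)≠ #(1,1)–+(2,1)≠ #(1,1)–+(2,2)≠ #(1,1)–#(2,0)= +(1,3)–+(1,4)= +(1,3)–+(2,3)= +(1,3)–+(2,4)= +(1,3)–+(2,2)= +(1,4)–#(1,5)≠ +(1,4)–+(2,4)= +(1,4)–+(2,3)= #(1,5)–+(2,4)≠  → 5/14 unlike.
Row 2: #(2,0)–+(2,1)≠ #(2,0)–#(3,0)= #(2,0)–#(3,1)= +(2,1)–+(2,2)= +(2,1)–#(3,1)≠ +(2,1)–+(3,2)= +(2,1)–#(3,0)≠ +(2,2)–+(2,3)= +(2,2)–+(3,2)= +(2,2)–+(3,3)= +(2,2)–#(3,1)≠ +(2,3)–+(2,4)= +(2,3)–+(3,3)= +(2,3)–#(3,4)≠ +(2,3)–+(3,2)= +(2,4)–#(3,4)≠ +(2,4)–+(3,5)= +(2,4)–+(3,3)=  → 6/18 unlike.
Row 3: #(3,0)–#(3,1)= #(3,0)–#(4,0)= #(3,0)–#(4,1)= #(3,1)–+(3,2)≠ #(3,1)–#(4,1)= #(3,1)–+(4,2)≠ #(3,1)–#(4,0)= +(3,2)–+(3,3)= +(3,2)–+(4,2)= +(3,2)–#(4,1)≠ +(3,3)–#(3,4)≠ +(3,3)–+(4,4)= +(3,3)–+(4,2)= #(3,4)–+(3,5)≠ #(3,4)–+(4,4)≠ #(3,4)–#(4,5)= +(3,5)–#(4,5)≠ +(3,5)–+(4,4)=  → 7/18 unlike.
Row 4: #(4,0)–#(4,1)= #(4,1)–+(4,2)≠ +(4,4)–#(4,5)≠  → 2/3 unlike.
Total adjacent occupied pairs: 67; unlike-type pairs: 22.

22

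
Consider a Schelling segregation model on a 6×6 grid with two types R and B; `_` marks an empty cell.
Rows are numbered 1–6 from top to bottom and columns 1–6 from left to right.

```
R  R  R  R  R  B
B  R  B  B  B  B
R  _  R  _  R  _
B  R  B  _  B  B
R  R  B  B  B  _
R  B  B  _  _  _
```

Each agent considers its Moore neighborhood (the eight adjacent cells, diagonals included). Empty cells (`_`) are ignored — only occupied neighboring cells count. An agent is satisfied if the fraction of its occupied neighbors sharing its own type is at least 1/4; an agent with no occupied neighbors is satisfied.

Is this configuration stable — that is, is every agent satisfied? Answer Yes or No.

No

Row 1: (1,1)R 2/3 satisfied · (1,2)R 3/5 satisfied · (1,3)R 3/5 satisfied · (1,4)R 2/5 satisfied · (1,5)R 1/5 not · (1,6)B 2/3 satisfied
Row 2: (2,1)B 0/4 not · (2,2)R 5/7 satisfied · (2,3)B 1/6 not · (2,4)B 2/7 satisfied · (2,5)B 3/6 satisfied · (2,6)B 2/4 satisfied
Row 3: (3,1)R 2/4 satisfied · (3,3)R 2/5 satisfied · (3,5)R 0/5 not
Row 4: (4,1)B 0/4 not · (4,2)R 4/7 satisfied · (4,3)B 2/5 satisfied · (4,5)B 3/4 satisfied · (4,6)B 2/3 satisfied
Row 5: (5,1)R 3/5 satisfied · (5,2)R 3/8 satisfied · (5,3)B 4/6 satisfied · (5,4)B 5/5 satisfied · (5,5)B 3/3 satisfied
Row 6: (6,1)R 2/3 satisfied · (6,2)B 2/5 satisfied · (6,3)B 3/4 satisfied
For instance (1,5) has only 1/5 same-type neighbors, below 1/4.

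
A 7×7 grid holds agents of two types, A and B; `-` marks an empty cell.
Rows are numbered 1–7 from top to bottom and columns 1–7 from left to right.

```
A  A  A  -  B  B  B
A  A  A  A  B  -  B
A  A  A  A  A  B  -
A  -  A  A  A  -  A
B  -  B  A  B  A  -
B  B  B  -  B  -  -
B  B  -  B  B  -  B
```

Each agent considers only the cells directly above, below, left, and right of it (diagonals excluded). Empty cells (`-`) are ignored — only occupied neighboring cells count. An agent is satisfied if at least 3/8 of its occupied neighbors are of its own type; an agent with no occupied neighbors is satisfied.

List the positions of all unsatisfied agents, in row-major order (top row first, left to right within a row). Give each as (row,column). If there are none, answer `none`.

(2,5), (3,6), (5,3), (5,4), (5,5), (5,6)

Row 1: (1,1)A 2/2 satisfied · (1,2)A 3/3 satisfied · (1,3)A 2/2 satisfied · (1,5)B 2/2 satisfied · (1,6)B 2/2 satisfied · (1,7)B 2/2 satisfied
Row 2: (2,1)A 3/3 satisfied · (2,2)A 4/4 satisfied · (2,3)A 4/4 satisfied · (2,4)A 2/3 satisfied · (2,5)B 1/3 not · (2,7)B 1/1 satisfied
Row 3: (3,1)A 3/3 satisfied · (3,2)A 3/3 satisfied · (3,3)A 4/4 satisfied · (3,4)A 4/4 satisfied · (3,5)A 2/4 satisfied · (3,6)B 0/1 not
Row 4: (4,1)A 1/2 satisfied · (4,3)A 2/3 satisfied · (4,4)A 4/4 satisfied · (4,5)A 2/3 satisfied · (4,7)A 0/0 satisfied
Row 5: (5,1)B 1/2 satisfied · (5,3)B 1/3 not · (5,4)A 1/3 not · (5,5)B 1/4 not · (5,6)A 0/1 not
Row 6: (6,1)B 3/3 satisfied · (6,2)B 3/3 satisfied · (6,3)B 2/2 satisfied · (6,5)B 2/2 satisfied
Row 7: (7,1)B 2/2 satisfied · (7,2)B 2/2 satisfied · (7,4)B 1/1 satisfied · (7,5)B 2/2 satisfied · (7,7)B 0/0 satisfied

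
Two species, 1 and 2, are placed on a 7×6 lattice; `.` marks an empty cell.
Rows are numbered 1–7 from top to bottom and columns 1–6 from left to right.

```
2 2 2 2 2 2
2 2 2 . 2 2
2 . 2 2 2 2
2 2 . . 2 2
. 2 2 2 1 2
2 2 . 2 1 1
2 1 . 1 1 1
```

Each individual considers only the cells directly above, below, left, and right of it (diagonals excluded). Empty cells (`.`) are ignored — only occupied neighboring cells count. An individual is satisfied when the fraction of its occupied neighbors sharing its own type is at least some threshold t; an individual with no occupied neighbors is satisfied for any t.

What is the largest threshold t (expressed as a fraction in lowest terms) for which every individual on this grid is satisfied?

(1,1)2 2/2
(1,2)2 3/3
(1,3)2 3/3
(1,4)2 2/2
(1,5)2 3/3
(1,6)2 2/2
(2,1)2 3/3
(2,2)2 3/3
(2,3)2 3/3
(2,5)2 3/3
(2,6)2 3/3
(3,1)2 2/2
(3,3)2 2/2
(3,4)2 2/2
(3,5)2 4/4
(3,6)2 3/3
(4,1)2 2/2
(4,2)2 2/2
(4,5)2 2/3
(4,6)2 3/3
(5,2)2 3/3
(5,3)2 2/2
(5,4)2 2/3
(5,5)1 1/4
(5,6)2 1/3
(6,1)2 2/2
(6,2)2 2/3
(6,4)2 1/3
(6,5)1 3/4
(6,6)1 2/3
(7,1)2 1/2
(7,2)1 0/2
(7,4)1 1/2
(7,5)1 3/3
(7,6)1 2/2
The smallest same-type fraction is 0/2 at (7,2), which reduces to 0/1. Any threshold above that leaves this individual unsatisfied.

0/1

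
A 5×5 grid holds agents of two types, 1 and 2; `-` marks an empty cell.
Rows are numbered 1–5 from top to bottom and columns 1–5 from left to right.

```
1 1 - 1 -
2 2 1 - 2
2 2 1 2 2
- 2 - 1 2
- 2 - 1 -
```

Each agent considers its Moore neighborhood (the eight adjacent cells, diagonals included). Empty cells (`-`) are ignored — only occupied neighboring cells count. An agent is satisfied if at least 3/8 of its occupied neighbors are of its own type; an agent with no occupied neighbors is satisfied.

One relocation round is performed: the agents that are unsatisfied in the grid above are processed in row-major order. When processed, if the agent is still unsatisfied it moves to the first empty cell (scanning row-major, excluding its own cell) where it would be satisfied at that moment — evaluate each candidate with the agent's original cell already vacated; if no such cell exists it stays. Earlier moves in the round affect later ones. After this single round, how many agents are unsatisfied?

1

Initially unsatisfied (in order): (1,1), (3,3).
  (1,1) → (1,3).
  (3,3) → (1,5).
Resulting grid:
- 1 1 1 1
2 2 1 - 2
2 2 - 2 2
- 2 - 1 2
- 2 - 1 -
Unsatisfied now: (4,4).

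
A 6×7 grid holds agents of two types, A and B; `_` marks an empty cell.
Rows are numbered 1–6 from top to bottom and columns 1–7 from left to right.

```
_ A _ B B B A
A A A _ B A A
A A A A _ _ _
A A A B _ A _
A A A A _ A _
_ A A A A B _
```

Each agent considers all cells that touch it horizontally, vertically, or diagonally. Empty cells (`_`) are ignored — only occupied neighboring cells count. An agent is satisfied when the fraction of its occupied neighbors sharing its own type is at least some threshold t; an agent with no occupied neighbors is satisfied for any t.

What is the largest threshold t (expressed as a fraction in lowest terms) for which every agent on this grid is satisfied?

0/1

(1,2)A 3/3
(1,4)B 2/3
(1,5)B 3/4
(1,6)B 2/5
(1,7)A 2/3
(2,1)A 4/4
(2,2)A 6/6
(2,3)A 5/6
(2,5)B 3/5
(2,6)A 2/5
(2,7)A 2/3
(3,1)A 5/5
(3,2)A 8/8
(3,3)A 6/7
(3,4)A 3/5
(4,1)A 5/5
(4,2)A 8/8
(4,3)A 7/8
(4,4)B 0/5
(4,6)A 1/1
(5,1)A 4/4
(5,2)A 7/7
(5,3)A 7/8
(5,4)A 5/6
(5,6)A 2/3
(6,2)A 4/4
(6,3)A 5/5
(6,4)A 4/4
(6,5)A 3/4
(6,6)B 0/2
The smallest same-type fraction is 0/5 at (4,4), which reduces to 0/1. Any threshold above that leaves this agent unsatisfied.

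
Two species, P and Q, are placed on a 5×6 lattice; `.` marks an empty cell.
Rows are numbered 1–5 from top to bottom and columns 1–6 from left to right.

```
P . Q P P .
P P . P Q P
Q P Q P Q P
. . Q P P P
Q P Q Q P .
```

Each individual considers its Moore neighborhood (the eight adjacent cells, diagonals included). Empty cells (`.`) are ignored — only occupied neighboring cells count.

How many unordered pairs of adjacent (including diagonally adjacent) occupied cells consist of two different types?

Scan each occupied cell's neighbors to the right and below (and the two forward diagonals) so each pair is counted once.
From row 1: 5 unlike of 11 pairs (running 5/11).
From row 2: 10 unlike of 16 pairs (running 15/27).
From row 3: 11 unlike of 16 pairs (running 26/43).
From row 4: 5 unlike of 12 pairs (running 31/55).
From row 5: 3 unlike of 4 pairs (running 34/59).
Total adjacent occupied pairs: 59; unlike-type pairs: 34.

34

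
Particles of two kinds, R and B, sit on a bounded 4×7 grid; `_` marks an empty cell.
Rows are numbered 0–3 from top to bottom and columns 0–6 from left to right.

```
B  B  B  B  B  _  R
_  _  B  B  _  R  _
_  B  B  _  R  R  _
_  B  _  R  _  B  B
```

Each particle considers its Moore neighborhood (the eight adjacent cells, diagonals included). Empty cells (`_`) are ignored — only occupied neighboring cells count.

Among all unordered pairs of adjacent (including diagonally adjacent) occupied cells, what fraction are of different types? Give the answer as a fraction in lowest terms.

Scan each occupied cell's neighbors to the right and below (and the two forward diagonals) so each pair is counted once.
From row 0: 1 unlike of 12 pairs (running 1/12).
From row 1: 1 unlike of 7 pairs (running 2/19).
From row 2: 4 unlike of 9 pairs (running 6/28).
From row 3: 0 unlike of 1 pairs (running 6/29).
Total adjacent occupied pairs: 29; unlike-type pairs: 6.
6/29 is already in lowest terms.

6/29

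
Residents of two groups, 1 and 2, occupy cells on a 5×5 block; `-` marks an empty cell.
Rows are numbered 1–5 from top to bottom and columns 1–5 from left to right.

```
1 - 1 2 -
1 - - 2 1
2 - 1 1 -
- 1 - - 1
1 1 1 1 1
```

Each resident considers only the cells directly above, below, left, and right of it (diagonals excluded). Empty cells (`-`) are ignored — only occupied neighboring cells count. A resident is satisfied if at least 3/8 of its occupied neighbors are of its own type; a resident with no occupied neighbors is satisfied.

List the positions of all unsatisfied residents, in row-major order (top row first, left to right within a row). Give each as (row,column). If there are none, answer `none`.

(1,1)1 1/1 ok
(1,3)1 0/1 unhappy
(1,4)2 1/2 ok
(2,1)1 1/2 ok
(2,4)2 1/3 unhappy
(2,5)1 0/1 unhappy
(3,1)2 0/1 unhappy
(3,3)1 1/1 ok
(3,4)1 1/2 ok
(4,2)1 1/1 ok
(4,5)1 1/1 ok
(5,1)1 1/1 ok
(5,2)1 3/3 ok
(5,3)1 2/2 ok
(5,4)1 2/2 ok
(5,5)1 2/2 ok

(1,3), (2,4), (2,5), (3,1)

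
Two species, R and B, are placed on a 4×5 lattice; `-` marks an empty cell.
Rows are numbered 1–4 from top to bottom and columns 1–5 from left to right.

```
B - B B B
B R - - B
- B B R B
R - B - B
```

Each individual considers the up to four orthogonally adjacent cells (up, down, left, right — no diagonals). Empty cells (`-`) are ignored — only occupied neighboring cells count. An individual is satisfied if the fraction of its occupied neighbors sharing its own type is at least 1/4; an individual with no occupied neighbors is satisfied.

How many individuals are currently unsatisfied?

(1,1)B 1/1 ok
(1,3)B 1/1 ok
(1,4)B 2/2 ok
(1,5)B 2/2 ok
(2,1)B 1/2 ok
(2,2)R 0/2 unhappy
(2,5)B 2/2 ok
(3,2)B 1/2 ok
(3,3)B 2/3 ok
(3,4)R 0/2 unhappy
(3,5)B 2/3 ok
(4,1)R 0/0 ok
(4,3)B 1/1 ok
(4,5)B 1/1 ok
Unsatisfied: (2,2), (3,4) — 2 in total.

2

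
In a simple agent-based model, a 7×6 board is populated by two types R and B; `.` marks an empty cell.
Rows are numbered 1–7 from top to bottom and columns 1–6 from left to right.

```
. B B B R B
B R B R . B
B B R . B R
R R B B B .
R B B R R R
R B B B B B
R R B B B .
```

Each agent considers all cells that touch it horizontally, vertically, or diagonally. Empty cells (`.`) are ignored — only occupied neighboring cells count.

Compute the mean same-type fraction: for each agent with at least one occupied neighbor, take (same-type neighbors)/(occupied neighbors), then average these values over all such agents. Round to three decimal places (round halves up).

0.517

Row 1: (1,2)B 3/4 · (1,3)B 3/5 · (1,4)B 2/4 · (1,5)R 1/4 · (1,6)B 1/2
Row 2: (2,1)B 3/4 · (2,2)R 1/7 · (2,3)B 4/7 · (2,4)R 2/6 · (2,6)B 2/4
Row 3: (3,1)B 2/5 · (3,2)B 4/8 · (3,3)R 3/7 · (3,5)B 3/5 · (3,6)R 0/3
Row 4: (4,1)R 2/5 · (4,2)R 3/8 · (4,3)B 4/7 · (4,4)B 4/7 · (4,5)B 2/6
Row 5: (5,1)R 3/5 · (5,2)B 4/8 · (5,3)B 6/8 · (5,4)R 1/8 · (5,5)R 2/7 · (5,6)R 1/4
Row 6: (6,1)R 3/5 · (6,2)B 4/8 · (6,3)B 6/8 · (6,4)B 6/8 · (6,5)B 4/7 · (6,6)B 2/4
Row 7: (7,1)R 2/3 · (7,2)R 2/5 · (7,3)B 4/5 · (7,4)B 5/5 · (7,5)B 4/4
Sum over 37 agents: 3/4 + 3/5 + 2/4 + 1/4 + 1/2 + 3/4 + 1/7 + 4/7 + 2/6 + 2/4 + 2/5 + 4/8 + 3/7 + 3/5 + 0/3 + 2/5 + 3/8 + 4/7 + 4/7 + 2/6 + 3/5 + 4/8 + 6/8 + 1/8 + 2/7 + 1/4 + 3/5 + 4/8 + 6/8 + 6/8 + 4/7 + 2/4 + 2/3 + 2/5 + 4/5 + 5/5 + 4/4 = 8033/420; mean = 8033/420 ÷ 37 = 8033/15540 = 0.516924… → 0.517.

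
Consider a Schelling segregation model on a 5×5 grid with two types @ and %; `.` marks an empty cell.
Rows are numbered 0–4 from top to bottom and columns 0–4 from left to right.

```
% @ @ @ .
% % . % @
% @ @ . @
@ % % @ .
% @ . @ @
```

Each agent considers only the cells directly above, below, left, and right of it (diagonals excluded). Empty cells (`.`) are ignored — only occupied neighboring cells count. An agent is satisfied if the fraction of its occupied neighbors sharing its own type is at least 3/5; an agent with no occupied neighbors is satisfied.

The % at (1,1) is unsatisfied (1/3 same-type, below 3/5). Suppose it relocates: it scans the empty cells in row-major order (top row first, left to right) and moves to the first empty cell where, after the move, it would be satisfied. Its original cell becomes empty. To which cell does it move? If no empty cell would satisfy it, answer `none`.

none

Vacating (1,1). Empty cells in order:
  (0,4): 0/2 same-type → still unsatisfied.
  (1,2): 1/3 same-type → still unsatisfied.
  (2,3): 1/4 same-type → still unsatisfied.
  (3,4): 0/3 same-type → still unsatisfied.
  (4,2): 1/3 same-type → still unsatisfied.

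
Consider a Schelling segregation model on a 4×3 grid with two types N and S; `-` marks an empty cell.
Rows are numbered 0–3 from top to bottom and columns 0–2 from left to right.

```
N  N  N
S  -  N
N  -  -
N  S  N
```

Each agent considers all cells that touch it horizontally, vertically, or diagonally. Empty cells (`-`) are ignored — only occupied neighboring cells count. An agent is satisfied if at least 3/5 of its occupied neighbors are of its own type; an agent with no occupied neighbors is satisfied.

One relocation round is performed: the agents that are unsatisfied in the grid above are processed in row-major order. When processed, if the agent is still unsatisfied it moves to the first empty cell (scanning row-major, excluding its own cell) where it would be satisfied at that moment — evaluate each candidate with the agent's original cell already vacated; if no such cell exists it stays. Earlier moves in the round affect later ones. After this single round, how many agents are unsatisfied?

Initially unsatisfied (in order): (0,0), (1,0), (2,0), (3,0), (3,1), (3,2).
  (0,0) → (1,1).
  (1,0): no empty cell satisfies it; stays.
  (2,0) → (0,0).
  (3,0) → (2,1).
  (3,1): no empty cell satisfies it; stays.
  (3,2) → (2,2).
Resulting grid:
N N N
S N N
- N N
- S -
Unsatisfied now: (1,0), (3,1).

2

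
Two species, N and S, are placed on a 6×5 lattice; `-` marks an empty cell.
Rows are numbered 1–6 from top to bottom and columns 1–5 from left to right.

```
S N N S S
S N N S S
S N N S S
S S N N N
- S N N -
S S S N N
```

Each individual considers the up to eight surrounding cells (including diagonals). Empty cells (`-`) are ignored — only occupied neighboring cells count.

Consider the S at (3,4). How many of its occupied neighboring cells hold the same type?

3

Occupied neighbors of (3,4): (2,3)=N, (2,4)=S, (2,5)=S, (3,3)=N, (3,5)=S, (4,3)=N, (4,4)=N, (4,5)=N.
Same type (S): 3 of 8.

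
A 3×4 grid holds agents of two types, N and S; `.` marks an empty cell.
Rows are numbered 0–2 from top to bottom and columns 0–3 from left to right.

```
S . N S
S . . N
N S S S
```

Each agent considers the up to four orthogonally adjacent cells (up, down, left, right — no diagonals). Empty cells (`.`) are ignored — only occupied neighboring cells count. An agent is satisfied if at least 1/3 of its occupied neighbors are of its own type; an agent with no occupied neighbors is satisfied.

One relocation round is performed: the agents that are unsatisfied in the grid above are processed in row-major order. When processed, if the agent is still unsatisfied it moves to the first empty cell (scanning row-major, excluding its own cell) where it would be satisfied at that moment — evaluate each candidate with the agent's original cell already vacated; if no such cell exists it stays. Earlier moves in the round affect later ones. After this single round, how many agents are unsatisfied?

Initially unsatisfied (in order): (0,2), (0,3), (1,3), (2,0).
  (0,2) → (1,2).
  (0,3) → (0,1).
  (1,3): now satisfied by earlier moves; stays.
  (2,0) → (0,2).
Resulting grid:
S S N .
S . N N
. S S S
All satisfied now.

0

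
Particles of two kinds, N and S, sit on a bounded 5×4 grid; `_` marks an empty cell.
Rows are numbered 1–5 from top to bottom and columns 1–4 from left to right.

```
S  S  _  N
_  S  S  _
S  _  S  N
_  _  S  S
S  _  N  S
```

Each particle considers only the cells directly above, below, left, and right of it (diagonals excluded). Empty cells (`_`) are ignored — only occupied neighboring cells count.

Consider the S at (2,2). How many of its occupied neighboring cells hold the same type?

2

Occupied neighbors of (2,2): (1,2)=S, (2,3)=S.
Same type (S): 2 of 2.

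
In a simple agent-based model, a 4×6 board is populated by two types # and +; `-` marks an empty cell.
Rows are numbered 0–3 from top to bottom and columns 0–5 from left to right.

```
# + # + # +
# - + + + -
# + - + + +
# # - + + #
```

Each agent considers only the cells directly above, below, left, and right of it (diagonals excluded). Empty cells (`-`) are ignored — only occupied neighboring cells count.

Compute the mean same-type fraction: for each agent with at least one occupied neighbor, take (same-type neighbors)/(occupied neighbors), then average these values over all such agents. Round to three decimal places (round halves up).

0.517

Row 0: (0,0)# 1/2 · (0,1)+ 0/2 · (0,2)# 0/3 · (0,3)+ 1/3 · (0,4)# 0/3 · (0,5)+ 0/1
Row 1: (1,0)# 2/2 · (1,2)+ 1/2 · (1,3)+ 4/4 · (1,4)+ 2/3
Row 2: (2,0)# 2/3 · (2,1)+ 0/2 · (2,3)+ 3/3 · (2,4)+ 4/4 · (2,5)+ 1/2
Row 3: (3,0)# 2/2 · (3,1)# 1/2 · (3,3)+ 2/2 · (3,4)+ 2/3 · (3,5)# 0/2
Sum over 20 agents: 1/2 + 0/2 + 0/3 + 1/3 + 0/3 + 0/1 + 2/2 + 1/2 + 4/4 + 2/3 + 2/3 + 0/2 + 3/3 + 4/4 + 1/2 + 2/2 + 1/2 + 2/2 + 2/3 + 0/2 = 31/3; mean = 31/3 ÷ 20 = 31/60 = 0.516666… → 0.517.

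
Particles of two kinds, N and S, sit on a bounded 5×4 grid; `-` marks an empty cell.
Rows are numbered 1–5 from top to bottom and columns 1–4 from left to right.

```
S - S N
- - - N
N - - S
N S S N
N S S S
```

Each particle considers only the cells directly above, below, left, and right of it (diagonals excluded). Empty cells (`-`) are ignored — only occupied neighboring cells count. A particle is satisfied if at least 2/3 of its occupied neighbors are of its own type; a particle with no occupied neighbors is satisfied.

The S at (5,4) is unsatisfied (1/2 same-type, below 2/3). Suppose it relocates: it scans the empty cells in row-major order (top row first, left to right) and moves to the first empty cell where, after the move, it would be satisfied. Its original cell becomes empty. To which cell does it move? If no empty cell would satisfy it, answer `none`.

Vacating (5,4). Empty cells in order:
  (1,2): 2/2 same-type → satisfied — stop here.

(1,2)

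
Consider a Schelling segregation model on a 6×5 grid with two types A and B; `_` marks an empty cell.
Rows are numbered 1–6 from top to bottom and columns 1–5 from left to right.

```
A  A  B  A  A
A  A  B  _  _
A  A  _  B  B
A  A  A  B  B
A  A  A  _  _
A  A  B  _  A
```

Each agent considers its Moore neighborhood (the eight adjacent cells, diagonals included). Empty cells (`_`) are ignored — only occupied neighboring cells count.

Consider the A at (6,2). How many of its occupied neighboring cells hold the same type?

Occupied neighbors of (6,2): (5,1)=A, (5,2)=A, (5,3)=A, (6,1)=A, (6,3)=B.
Same type (A): 4 of 5.

4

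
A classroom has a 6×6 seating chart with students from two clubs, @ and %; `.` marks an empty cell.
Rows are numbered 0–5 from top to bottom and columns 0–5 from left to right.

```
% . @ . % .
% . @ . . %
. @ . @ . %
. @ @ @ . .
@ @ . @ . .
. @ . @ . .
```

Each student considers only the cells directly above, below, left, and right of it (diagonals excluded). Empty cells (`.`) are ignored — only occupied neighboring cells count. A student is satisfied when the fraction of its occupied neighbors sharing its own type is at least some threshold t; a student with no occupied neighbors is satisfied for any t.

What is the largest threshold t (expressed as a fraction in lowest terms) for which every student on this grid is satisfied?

Row 0: (0,0)% 1/1 · (0,2)@ 1/1 · (0,4)% — no occupied neighbors
Row 1: (1,0)% 1/1 · (1,2)@ 1/1 · (1,5)% 1/1
Row 2: (2,1)@ 1/1 · (2,3)@ 1/1 · (2,5)% 1/1
Row 3: (3,1)@ 3/3 · (3,2)@ 2/2 · (3,3)@ 3/3
Row 4: (4,0)@ 1/1 · (4,1)@ 3/3 · (4,3)@ 2/2
Row 5: (5,1)@ 1/1 · (5,3)@ 1/1
The smallest same-type fraction is 1/1 at (0,0), which reduces to 1/1. Any threshold above that leaves this student unsatisfied.

1/1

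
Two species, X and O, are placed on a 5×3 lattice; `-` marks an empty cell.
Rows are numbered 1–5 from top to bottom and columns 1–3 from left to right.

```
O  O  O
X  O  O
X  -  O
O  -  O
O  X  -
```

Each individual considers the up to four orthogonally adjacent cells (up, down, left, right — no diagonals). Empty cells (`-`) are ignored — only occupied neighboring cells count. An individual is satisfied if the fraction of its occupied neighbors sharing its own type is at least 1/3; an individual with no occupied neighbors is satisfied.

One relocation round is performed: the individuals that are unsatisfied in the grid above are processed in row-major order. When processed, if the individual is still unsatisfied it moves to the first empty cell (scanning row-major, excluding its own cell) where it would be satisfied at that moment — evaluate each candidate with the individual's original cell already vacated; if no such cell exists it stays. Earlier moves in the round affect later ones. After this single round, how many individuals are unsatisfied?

0

Initially unsatisfied (in order): (5,2).
  (5,2) → (3,2).
Resulting grid:
O O O
X O O
X X O
O - O
O - -
All satisfied now.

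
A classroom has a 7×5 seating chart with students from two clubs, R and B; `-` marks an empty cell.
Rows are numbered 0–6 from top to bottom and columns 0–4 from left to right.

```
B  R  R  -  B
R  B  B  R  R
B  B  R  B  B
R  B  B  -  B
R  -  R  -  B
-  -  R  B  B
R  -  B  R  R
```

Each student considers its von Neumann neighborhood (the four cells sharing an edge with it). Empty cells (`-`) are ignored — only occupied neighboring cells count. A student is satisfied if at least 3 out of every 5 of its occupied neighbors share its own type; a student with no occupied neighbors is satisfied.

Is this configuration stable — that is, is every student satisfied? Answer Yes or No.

No

(0,0)B 0/2 not
(0,1)R 1/3 not
(0,2)R 1/2 not
(0,4)B 0/1 not
(1,0)R 0/3 not
(1,1)B 2/4 not
(1,2)B 1/4 not
(1,3)R 1/3 not
(1,4)R 1/3 not
(2,0)B 1/3 not
(2,1)B 3/4 satisfied
(2,2)R 0/4 not
(2,3)B 1/3 not
(2,4)B 2/3 satisfied
(3,0)R 1/3 not
(3,1)B 2/3 satisfied
(3,2)B 1/3 not
(3,4)B 2/2 satisfied
(4,0)R 1/1 satisfied
(4,2)R 1/2 not
(4,4)B 2/2 satisfied
(5,2)R 1/3 not
(5,3)B 1/3 not
(5,4)B 2/3 satisfied
(6,0)R 0/0 satisfied
(6,2)B 0/2 not
(6,3)R 1/3 not
(6,4)R 1/2 not
For instance (0,0) has only 0/2 same-type neighbors, below 3/5.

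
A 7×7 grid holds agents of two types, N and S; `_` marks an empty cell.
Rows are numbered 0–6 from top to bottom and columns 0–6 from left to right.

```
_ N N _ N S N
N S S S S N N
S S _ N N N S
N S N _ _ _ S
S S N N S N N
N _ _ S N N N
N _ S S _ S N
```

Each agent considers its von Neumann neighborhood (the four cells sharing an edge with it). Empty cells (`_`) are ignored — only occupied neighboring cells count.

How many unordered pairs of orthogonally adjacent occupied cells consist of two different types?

Scan each occupied cell's neighbors to the right and below so each pair is counted once.
From row 0: 6 unlike of 8 pairs (running 6/8).
From row 1: 6 unlike of 12 pairs (running 12/20).
From row 2: 2 unlike of 7 pairs (running 14/27).
From row 3: 4 unlike of 6 pairs (running 18/33).
From row 4: 6 unlike of 11 pairs (running 24/44).
From row 5: 2 unlike of 7 pairs (running 26/51).
From row 6: 1 unlike of 2 pairs (running 27/53).
Total adjacent occupied pairs: 53; unlike-type pairs: 27.

27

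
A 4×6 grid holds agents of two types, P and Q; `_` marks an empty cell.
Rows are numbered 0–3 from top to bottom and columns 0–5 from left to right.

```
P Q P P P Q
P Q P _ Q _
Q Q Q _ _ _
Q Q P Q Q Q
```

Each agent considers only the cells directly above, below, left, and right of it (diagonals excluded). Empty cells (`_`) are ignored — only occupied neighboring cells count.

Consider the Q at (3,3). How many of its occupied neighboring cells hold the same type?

Occupied neighbors of (3,3): (3,2)=P, (3,4)=Q.
Same type (Q): 1 of 2.

1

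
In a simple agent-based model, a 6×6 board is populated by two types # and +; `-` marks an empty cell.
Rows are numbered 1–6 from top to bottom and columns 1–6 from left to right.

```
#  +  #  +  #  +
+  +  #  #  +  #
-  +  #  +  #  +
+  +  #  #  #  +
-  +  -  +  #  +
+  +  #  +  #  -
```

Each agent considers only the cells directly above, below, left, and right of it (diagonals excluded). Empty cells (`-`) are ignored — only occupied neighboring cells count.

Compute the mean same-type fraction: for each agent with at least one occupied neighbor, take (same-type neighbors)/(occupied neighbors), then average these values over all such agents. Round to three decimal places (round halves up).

(1,1)# 0/2
(1,2)+ 1/3
(1,3)# 1/3
(1,4)+ 0/3
(1,5)# 0/3
(1,6)+ 0/2
(2,1)+ 1/2
(2,2)+ 3/4
(2,3)# 3/4
(2,4)# 1/4
(2,5)+ 0/4
(2,6)# 0/3
(3,2)+ 2/3
(3,3)# 2/4
(3,4)+ 0/4
(3,5)# 1/4
(3,6)+ 1/3
(4,1)+ 1/1
(4,2)+ 3/4
(4,3)# 2/3
(4,4)# 2/4
(4,5)# 3/4
(4,6)+ 2/3
(5,2)+ 2/2
(5,4)+ 1/3
(5,5)# 2/4
(5,6)+ 1/2
(6,1)+ 1/1
(6,2)+ 2/3
(6,3)# 0/2
(6,4)+ 1/3
(6,5)# 1/2
Sum over 32 agents: 0/2 + 1/3 + 1/3 + 0/3 + 0/3 + 0/2 + 1/2 + 3/4 + 3/4 + 1/4 + 0/4 + 0/3 + 2/3 + 2/4 + 0/4 + 1/4 + 1/3 + 1/1 + 3/4 + 2/3 + 2/4 + 3/4 + 2/3 + 2/2 + 1/3 + 2/4 + 1/2 + 1/1 + 2/3 + 0/2 + 1/3 + 1/2 = 83/6; mean = 83/6 ÷ 32 = 83/192 = 0.432291… → 0.432.

0.432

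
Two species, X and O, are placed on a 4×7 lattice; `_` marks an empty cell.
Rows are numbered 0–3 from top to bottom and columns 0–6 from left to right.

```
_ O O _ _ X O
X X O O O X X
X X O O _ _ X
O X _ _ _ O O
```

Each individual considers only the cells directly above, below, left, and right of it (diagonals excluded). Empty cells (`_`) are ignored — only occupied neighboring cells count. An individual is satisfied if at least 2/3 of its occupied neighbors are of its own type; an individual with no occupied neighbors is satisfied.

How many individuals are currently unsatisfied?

Row 0: (0,1)O 1/2 unhappy · (0,2)O 2/2 ok · (0,5)X 1/2 unhappy · (0,6)O 0/2 unhappy
Row 1: (1,0)X 2/2 ok · (1,1)X 2/4 unhappy · (1,2)O 3/4 ok · (1,3)O 3/3 ok · (1,4)O 1/2 unhappy · (1,5)X 2/3 ok · (1,6)X 2/3 ok
Row 2: (2,0)X 2/3 ok · (2,1)X 3/4 ok · (2,2)O 2/3 ok · (2,3)O 2/2 ok · (2,6)X 1/2 unhappy
Row 3: (3,0)O 0/2 unhappy · (3,1)X 1/2 unhappy · (3,5)O 1/1 ok · (3,6)O 1/2 unhappy
Unsatisfied: (0,1), (0,5), (0,6), (1,1), (1,4), (2,6), (3,0), (3,1), (3,6) — 9 in total.

9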